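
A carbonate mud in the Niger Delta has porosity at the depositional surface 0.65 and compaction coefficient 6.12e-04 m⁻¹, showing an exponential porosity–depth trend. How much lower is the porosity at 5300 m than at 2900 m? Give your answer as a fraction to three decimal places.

Working in km (1 km = 1000 m; β in km⁻¹ = β in m⁻¹ × 1000):
φ(2.9) = 0.65·e^(−0.612×2.9) = 0.1102
φ(5.3) = 0.65·e^(−0.612×5.3) = 0.0254
Δφ = 0.1102 − 0.0254 = 0.0848

0.085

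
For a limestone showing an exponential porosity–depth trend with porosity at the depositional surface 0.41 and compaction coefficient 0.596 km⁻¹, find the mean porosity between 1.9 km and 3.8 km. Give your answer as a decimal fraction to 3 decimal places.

⟨n⟩ = (1/(Z₂−Z₁)) ∫ n₀ e^(−cZ) dZ = n₀·(e^(−c·Z₁) − e^(−c·Z₂)) / (c·(Z₂−Z₁))
e^(−0.596×1.9) = 0.3223; e^(−0.596×3.8) = 0.1039
⟨n⟩ = 0.41 × (0.3223 − 0.1039) / (0.596 × 1.9) = 0.41 × 0.1929 = 0.0791

0.079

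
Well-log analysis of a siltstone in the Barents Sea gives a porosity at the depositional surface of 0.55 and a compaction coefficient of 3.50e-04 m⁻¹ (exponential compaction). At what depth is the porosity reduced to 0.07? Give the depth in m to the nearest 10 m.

5890 m

Working in km (1 km = 1000 m; c in km⁻¹ = c in m⁻¹ × 1000):
Invert Athy's law: Z = ln(φ₀/φ) / c
Z = ln(0.55/0.07) / 0.35 = ln(7.857) / 0.35 = 2.0614 / 0.35 = 5.890 km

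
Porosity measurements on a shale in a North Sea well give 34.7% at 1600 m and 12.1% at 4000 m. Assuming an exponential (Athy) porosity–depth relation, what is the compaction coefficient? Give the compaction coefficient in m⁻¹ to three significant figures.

Working in km (1 km = 1000 m; k in km⁻¹ = k in m⁻¹ × 1000):
Athy: phi(Z) = phi₀ e^(−kZ) ⇒ phi₁/phi₂ = e^{k(Z₂−Z₁)} ⇒ k = ln(phi₁/phi₂)/(Z₂−Z₁)
k = ln(0.347/0.121) / (4 − 1.6) = ln(2.868) / 2.4 = 1.0535 / 2.4 = 0.439 km⁻¹

0.000439 m⁻¹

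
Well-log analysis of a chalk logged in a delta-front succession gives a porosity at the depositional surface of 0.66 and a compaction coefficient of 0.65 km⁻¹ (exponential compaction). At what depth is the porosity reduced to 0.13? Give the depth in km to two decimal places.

Invert Athy's law: z = ln(φ₀/φ) / β
z = ln(0.66/0.13) / 0.65 = ln(5.077) / 0.65 = 1.6247 / 0.65 = 2.500 km

2.50 km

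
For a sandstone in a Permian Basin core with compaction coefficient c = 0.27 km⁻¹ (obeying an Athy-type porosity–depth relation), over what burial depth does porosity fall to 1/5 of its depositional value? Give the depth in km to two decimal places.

phi/phi₀ = 1/5 ⇒ exp(−c·z) = 1/5 ⇒ z = ln(5) / c
z = 1.6094 / 0.27 = 5.961 km

5.96 km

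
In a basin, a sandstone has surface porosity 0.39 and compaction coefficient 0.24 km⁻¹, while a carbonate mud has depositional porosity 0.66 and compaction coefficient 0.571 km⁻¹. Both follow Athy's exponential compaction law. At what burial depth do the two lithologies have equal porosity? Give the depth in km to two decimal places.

1.59 km

Set n₀ₐ e^(−βₐZ) = n₀ᵦ e^(−βᵦZ) ⇒ ln(n₀ₐ/n₀ᵦ) = (βₐ − βᵦ)·Z
Z = ln(0.39/0.66) / (0.24 − 0.571) = -0.5261 / -0.331 = 1.589 km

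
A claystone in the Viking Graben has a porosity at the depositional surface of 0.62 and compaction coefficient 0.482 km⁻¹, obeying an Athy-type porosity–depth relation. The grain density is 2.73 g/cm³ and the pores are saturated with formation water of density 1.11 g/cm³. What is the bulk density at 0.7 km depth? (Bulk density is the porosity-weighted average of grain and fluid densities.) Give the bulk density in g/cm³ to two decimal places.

Porosity at depth: φ = 0.62·exp(−0.482×0.7) = 0.62×0.7136 = 0.4424
Bulk density: ρ_b = (1−φ)ρ_g + φ·ρ_f = 0.5576×2.73 + 0.4424×1.11
       = 1.522 + 0.491 = 2.013 g/cm³

2.01 g/cm³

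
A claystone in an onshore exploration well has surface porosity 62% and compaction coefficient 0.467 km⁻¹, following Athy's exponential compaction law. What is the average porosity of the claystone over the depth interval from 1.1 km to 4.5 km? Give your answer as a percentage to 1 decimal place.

18.6%

⟨φ⟩ = (1/(Z₂−Z₁)) ∫ φ₀ e^(−kZ) dZ = φ₀·(e^(−k·Z₁) − e^(−k·Z₂)) / (k·(Z₂−Z₁))
e^(−0.467×1.1) = 0.5983; e^(−0.467×4.5) = 0.1223
⟨φ⟩ = 0.62 × (0.5983 − 0.1223) / (0.467 × 3.4) = 0.62 × 0.2998 = 0.1859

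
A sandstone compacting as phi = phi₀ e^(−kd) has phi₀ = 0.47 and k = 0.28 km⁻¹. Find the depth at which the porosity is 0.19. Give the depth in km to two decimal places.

Invert Athy's law: d = ln(phi₀/phi) / k
d = ln(0.47/0.19) / 0.28 = ln(2.474) / 0.28 = 0.9057 / 0.28 = 3.235 km

3.23 km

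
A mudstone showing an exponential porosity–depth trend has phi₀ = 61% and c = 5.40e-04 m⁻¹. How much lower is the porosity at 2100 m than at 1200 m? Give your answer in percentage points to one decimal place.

Working in km (1 km = 1000 m; c in km⁻¹ = c in m⁻¹ × 1000):
phi(1.2) = 0.61·e^(−0.54×1.2) = 0.3191
phi(2.1) = 0.61·e^(−0.54×2.1) = 0.1963
Δphi = 0.3191 − 0.1963 = 0.1228

12.3 percentage points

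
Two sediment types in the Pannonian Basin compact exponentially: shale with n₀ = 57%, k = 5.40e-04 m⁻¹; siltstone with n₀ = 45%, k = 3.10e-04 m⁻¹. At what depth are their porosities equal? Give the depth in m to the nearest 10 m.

1030 m

Working in km (1 km = 1000 m; k in km⁻¹ = k in m⁻¹ × 1000):
Set n₀ₐ e^(−kₐd) = n₀ᵦ e^(−kᵦd) ⇒ ln(n₀ₐ/n₀ᵦ) = (kₐ − kᵦ)·d
d = ln(0.57/0.45) / (0.54 − 0.31) = 0.2364 / 0.23 = 1.028 km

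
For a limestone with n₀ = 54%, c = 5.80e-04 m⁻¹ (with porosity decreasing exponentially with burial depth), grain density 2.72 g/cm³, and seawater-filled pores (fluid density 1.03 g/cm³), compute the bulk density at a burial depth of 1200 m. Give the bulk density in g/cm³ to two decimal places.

2.26 g/cm³

Working in km (1 km = 1000 m; c in km⁻¹ = c in m⁻¹ × 1000):
Porosity at depth: n = 0.54·exp(−0.58×1.2) = 0.54×0.4986 = 0.2692
Bulk density: ρ_b = (1−n)ρ_g + n·ρ_f = 0.7308×2.72 + 0.2692×1.03
       = 1.988 + 0.277 = 2.265 g/cm³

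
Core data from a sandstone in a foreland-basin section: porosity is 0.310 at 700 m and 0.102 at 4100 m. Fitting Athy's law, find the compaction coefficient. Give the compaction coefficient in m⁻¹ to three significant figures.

0.000327 m⁻¹

Working in km (1 km = 1000 m; k in km⁻¹ = k in m⁻¹ × 1000):
Athy: n(d) = n₀ e^(−kd) ⇒ n₁/n₂ = e^{k(d₂−d₁)} ⇒ k = ln(n₁/n₂)/(d₂−d₁)
k = ln(0.31/0.102) / (4.1 − 0.7) = ln(3.039) / 3.4 = 1.1116 / 3.4 = 0.3269 km⁻¹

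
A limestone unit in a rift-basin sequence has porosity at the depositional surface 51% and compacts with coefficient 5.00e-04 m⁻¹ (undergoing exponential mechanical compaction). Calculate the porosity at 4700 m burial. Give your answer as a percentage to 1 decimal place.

Working in km (1 km = 1000 m; β in km⁻¹ = β in m⁻¹ × 1000):
phi = phi₀·exp(−β·z) = 0.51 × exp(−0.5 × 4.7) = 0.51 × exp(−2.35)
  = 0.51 × 0.0954 = 0.0486

4.9%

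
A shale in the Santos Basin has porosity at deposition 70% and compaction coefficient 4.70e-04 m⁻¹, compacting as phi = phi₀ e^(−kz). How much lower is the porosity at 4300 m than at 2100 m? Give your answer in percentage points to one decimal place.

16.8 percentage points

Working in km (1 km = 1000 m; k in km⁻¹ = k in m⁻¹ × 1000):
phi(2.1) = 0.7·e^(−0.47×2.1) = 0.2609
phi(4.3) = 0.7·e^(−0.47×4.3) = 0.0928
Δphi = 0.2609 − 0.0928 = 0.1681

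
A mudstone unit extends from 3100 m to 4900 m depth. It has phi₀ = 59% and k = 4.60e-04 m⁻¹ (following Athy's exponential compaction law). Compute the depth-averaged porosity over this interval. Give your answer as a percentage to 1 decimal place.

9.6%

Working in km (1 km = 1000 m; k in km⁻¹ = k in m⁻¹ × 1000):
⟨phi⟩ = (1/(Z₂−Z₁)) ∫ phi₀ e^(−kZ) dZ = phi₀·(e^(−k·Z₁) − e^(−k·Z₂)) / (k·(Z₂−Z₁))
e^(−0.46×3.1) = 0.2403; e^(−0.46×4.9) = 0.1050
⟨phi⟩ = 0.59 × (0.2403 − 0.1050) / (0.46 × 1.8) = 0.59 × 0.1634 = 0.0964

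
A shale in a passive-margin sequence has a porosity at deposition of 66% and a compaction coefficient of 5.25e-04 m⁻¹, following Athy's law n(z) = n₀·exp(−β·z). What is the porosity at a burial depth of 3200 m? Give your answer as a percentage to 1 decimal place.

12.3%

Working in km (1 km = 1000 m; β in km⁻¹ = β in m⁻¹ × 1000):
n = n₀·exp(−β·z) = 0.66 × exp(−0.525 × 3.2) = 0.66 × exp(−1.68)
  = 0.66 × 0.1864 = 0.1230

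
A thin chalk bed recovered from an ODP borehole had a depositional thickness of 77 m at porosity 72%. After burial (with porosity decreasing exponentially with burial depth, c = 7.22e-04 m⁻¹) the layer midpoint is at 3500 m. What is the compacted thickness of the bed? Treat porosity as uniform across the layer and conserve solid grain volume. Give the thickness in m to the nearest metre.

Working in km (1 km = 1000 m; c in km⁻¹ = c in m⁻¹ × 1000):
Porosity at 3.5 km: φ = 0.72·exp(−0.722×3.5) = 0.0575
Solid-volume conservation: h(1−φ) = h₀(1−φ₀) ⇒ h = h₀·(1−φ₀)/(1−φ)
h = 0.077 × (1 − 0.72)/(1 − 0.0575) = 0.077 × 0.2971 = 0.0229 km

23 m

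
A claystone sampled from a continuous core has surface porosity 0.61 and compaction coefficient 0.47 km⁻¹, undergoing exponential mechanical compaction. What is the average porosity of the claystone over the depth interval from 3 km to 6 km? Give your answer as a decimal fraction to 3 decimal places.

⟨phi⟩ = (1/(z₂−z₁)) ∫ phi₀ e^(−βz) dz = phi₀·(e^(−β·z₁) − e^(−β·z₂)) / (β·(z₂−z₁))
e^(−0.47×3) = 0.2441; e^(−0.47×6) = 0.0596
⟨phi⟩ = 0.61 × (0.2441 − 0.0596) / (0.47 × 3) = 0.61 × 0.1309 = 0.0798

0.080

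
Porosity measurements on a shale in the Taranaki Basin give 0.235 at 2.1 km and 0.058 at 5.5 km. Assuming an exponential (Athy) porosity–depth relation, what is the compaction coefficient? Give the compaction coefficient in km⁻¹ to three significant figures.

Athy: φ(d) = φ₀ e^(−kd) ⇒ φ₁/φ₂ = e^{k(d₂−d₁)} ⇒ k = ln(φ₁/φ₂)/(d₂−d₁)
k = ln(0.235/0.058) / (5.5 − 2.1) = ln(4.052) / 3.4 = 1.3991 / 3.4 = 0.4115 km⁻¹

0.412 km⁻¹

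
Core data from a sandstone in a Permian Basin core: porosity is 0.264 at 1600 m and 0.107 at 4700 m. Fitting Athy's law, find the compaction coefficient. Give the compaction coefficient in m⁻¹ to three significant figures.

Working in km (1 km = 1000 m; k in km⁻¹ = k in m⁻¹ × 1000):
Athy: n(z) = n₀ e^(−kz) ⇒ n₁/n₂ = e^{k(z₂−z₁)} ⇒ k = ln(n₁/n₂)/(z₂−z₁)
k = ln(0.264/0.107) / (4.7 − 1.6) = ln(2.467) / 3.1 = 0.9031 / 3.1 = 0.2913 km⁻¹

0.000291 m⁻¹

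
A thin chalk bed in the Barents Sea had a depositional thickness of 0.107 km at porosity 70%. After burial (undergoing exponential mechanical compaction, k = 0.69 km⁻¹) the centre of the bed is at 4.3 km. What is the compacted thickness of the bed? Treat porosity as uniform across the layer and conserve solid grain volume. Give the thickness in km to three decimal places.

0.033 km

Porosity at 4.3 km: phi = 0.7·exp(−0.69×4.3) = 0.0360
Solid-volume conservation: h(1−phi) = h₀(1−phi₀) ⇒ h = h₀·(1−phi₀)/(1−phi)
h = 0.107 × (1 − 0.7)/(1 − 0.0360) = 0.107 × 0.3112 = 0.0333 km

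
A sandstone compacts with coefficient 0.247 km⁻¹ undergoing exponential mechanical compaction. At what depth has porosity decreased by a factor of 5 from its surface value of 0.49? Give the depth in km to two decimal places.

6.52 km

φ/φ₀ = 1/5 ⇒ exp(−k·d) = 1/5 ⇒ d = ln(5) / k
d = 1.6094 / 0.247 = 6.516 km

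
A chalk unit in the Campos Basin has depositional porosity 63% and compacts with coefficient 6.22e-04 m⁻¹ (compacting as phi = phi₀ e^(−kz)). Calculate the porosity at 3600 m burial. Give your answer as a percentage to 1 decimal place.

Working in km (1 km = 1000 m; k in km⁻¹ = k in m⁻¹ × 1000):
phi = phi₀·exp(−k·z) = 0.63 × exp(−0.622 × 3.6) = 0.63 × exp(−2.239)
  = 0.63 × 0.1065 = 0.0671

6.7%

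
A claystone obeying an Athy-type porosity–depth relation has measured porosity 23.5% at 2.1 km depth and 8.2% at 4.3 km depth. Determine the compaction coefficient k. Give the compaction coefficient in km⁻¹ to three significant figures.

Athy: φ(z) = φ₀ e^(−kz) ⇒ φ₁/φ₂ = e^{k(z₂−z₁)} ⇒ k = ln(φ₁/φ₂)/(z₂−z₁)
k = ln(0.235/0.082) / (4.3 − 2.1) = ln(2.866) / 2.2 = 1.0529 / 2.2 = 0.4786 km⁻¹

0.479 km⁻¹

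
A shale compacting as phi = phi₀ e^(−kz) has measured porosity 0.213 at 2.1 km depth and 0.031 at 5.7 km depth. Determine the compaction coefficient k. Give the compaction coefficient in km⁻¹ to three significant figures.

0.535 km⁻¹

Athy: phi(z) = phi₀ e^(−kz) ⇒ phi₁/phi₂ = e^{k(z₂−z₁)} ⇒ k = ln(phi₁/phi₂)/(z₂−z₁)
k = ln(0.213/0.031) / (5.7 − 2.1) = ln(6.871) / 3.6 = 1.9273 / 3.6 = 0.5354 km⁻¹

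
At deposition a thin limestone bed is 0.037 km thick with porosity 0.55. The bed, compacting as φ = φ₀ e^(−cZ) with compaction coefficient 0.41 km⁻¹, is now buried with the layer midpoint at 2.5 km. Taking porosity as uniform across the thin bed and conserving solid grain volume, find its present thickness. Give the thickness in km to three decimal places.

0.021 km

Porosity at 2.5 km: φ = 0.55·exp(−0.41×2.5) = 0.1973
Solid-volume conservation: h(1−φ) = h₀(1−φ₀) ⇒ h = h₀·(1−φ₀)/(1−φ)
h = 0.037 × (1 − 0.55)/(1 − 0.1973) = 0.037 × 0.5606 = 0.0207 km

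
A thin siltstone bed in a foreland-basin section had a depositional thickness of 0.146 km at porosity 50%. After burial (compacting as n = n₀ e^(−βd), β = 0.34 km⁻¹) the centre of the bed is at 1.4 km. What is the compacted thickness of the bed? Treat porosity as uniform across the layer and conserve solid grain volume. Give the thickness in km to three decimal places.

Porosity at 1.4 km: n = 0.5·exp(−0.34×1.4) = 0.3106
Solid-volume conservation: h(1−n) = h₀(1−n₀) ⇒ h = h₀·(1−n₀)/(1−n)
h = 0.146 × (1 − 0.5)/(1 − 0.3106) = 0.146 × 0.7253 = 0.1059 km

0.106 km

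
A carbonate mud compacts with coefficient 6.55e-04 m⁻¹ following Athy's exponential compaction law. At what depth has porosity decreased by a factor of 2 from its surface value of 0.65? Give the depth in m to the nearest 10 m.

1060 m

Working in km (1 km = 1000 m; c in km⁻¹ = c in m⁻¹ × 1000):
phi/phi₀ = 1/2 ⇒ exp(−c·Z) = 1/2 ⇒ Z = ln(2) / c
Z = 0.6931 / 0.655 = 1.058 km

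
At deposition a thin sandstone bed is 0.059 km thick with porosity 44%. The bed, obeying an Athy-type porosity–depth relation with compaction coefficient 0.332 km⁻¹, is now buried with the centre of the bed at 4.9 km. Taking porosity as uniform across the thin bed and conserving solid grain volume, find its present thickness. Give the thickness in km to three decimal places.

0.036 km

Porosity at 4.9 km: φ = 0.44·exp(−0.332×4.9) = 0.0865
Solid-volume conservation: h(1−φ) = h₀(1−φ₀) ⇒ h = h₀·(1−φ₀)/(1−φ)
h = 0.059 × (1 − 0.44)/(1 − 0.0865) = 0.059 × 0.6130 = 0.0362 km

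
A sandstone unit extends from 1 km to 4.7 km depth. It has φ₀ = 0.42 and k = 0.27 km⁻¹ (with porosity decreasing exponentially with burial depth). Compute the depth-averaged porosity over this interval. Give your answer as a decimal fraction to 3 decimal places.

0.203

⟨φ⟩ = (1/(d₂−d₁)) ∫ φ₀ e^(−kd) dd = φ₀·(e^(−k·d₁) − e^(−k·d₂)) / (k·(d₂−d₁))
e^(−0.27×1) = 0.7634; e^(−0.27×4.7) = 0.2811
⟨φ⟩ = 0.42 × (0.7634 − 0.2811) / (0.27 × 3.7) = 0.42 × 0.4827 = 0.2028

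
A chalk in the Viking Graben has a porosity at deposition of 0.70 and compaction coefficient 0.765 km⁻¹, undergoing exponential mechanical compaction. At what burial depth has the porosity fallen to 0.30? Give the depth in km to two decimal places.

1.11 km

Invert Athy's law: Z = ln(phi₀/phi) / β
Z = ln(0.7/0.3) / 0.765 = ln(2.333) / 0.765 = 0.8473 / 0.765 = 1.108 km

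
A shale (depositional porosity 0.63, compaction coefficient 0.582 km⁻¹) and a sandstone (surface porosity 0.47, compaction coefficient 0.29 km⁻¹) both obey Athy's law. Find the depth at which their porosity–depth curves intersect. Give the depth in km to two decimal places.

1.00 km

Set phi₀ₐ e^(−cₐd) = phi₀ᵦ e^(−cᵦd) ⇒ ln(phi₀ₐ/phi₀ᵦ) = (cₐ − cᵦ)·d
d = ln(0.63/0.47) / (0.582 − 0.29) = 0.2930 / 0.292 = 1.003 km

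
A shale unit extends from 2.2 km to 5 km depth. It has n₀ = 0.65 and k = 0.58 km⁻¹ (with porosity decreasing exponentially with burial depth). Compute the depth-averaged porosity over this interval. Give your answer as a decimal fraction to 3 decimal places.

0.090

⟨n⟩ = (1/(Z₂−Z₁)) ∫ n₀ e^(−kZ) dZ = n₀·(e^(−k·Z₁) − e^(−k·Z₂)) / (k·(Z₂−Z₁))
e^(−0.58×2.2) = 0.2792; e^(−0.58×5) = 0.0550
⟨n⟩ = 0.65 × (0.2792 − 0.0550) / (0.58 × 2.8) = 0.65 × 0.1380 = 0.0897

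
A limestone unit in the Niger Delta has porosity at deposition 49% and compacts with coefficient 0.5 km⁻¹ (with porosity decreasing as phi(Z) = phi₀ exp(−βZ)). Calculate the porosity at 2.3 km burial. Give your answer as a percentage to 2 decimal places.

15.52%

phi = phi₀·exp(−β·Z) = 0.49 × exp(−0.5 × 2.3) = 0.49 × exp(−1.15)
  = 0.49 × 0.3166 = 0.1552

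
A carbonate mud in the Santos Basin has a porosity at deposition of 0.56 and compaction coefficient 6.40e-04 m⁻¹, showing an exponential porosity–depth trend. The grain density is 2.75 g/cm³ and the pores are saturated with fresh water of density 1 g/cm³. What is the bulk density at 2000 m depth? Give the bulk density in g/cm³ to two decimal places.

2.48 g/cm³

Working in km (1 km = 1000 m; c in km⁻¹ = c in m⁻¹ × 1000):
Porosity at depth: n = 0.56·exp(−0.64×2) = 0.56×0.2780 = 0.1557
Bulk density: ρ_b = (1−n)ρ_g + n·ρ_f = 0.8443×2.75 + 0.1557×1
       = 2.322 + 0.156 = 2.478 g/cm³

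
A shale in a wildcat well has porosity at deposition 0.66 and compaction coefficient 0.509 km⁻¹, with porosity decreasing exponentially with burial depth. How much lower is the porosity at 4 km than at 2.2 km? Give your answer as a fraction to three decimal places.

0.129

φ(2.2) = 0.66·e^(−0.509×2.2) = 0.2154
φ(4) = 0.66·e^(−0.509×4) = 0.0862
Δφ = 0.2154 − 0.0862 = 0.1292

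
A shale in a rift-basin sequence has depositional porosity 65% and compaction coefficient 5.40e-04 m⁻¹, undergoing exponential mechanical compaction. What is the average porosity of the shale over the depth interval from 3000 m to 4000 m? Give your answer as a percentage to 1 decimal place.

Working in km (1 km = 1000 m; k in km⁻¹ = k in m⁻¹ × 1000):
⟨phi⟩ = (1/(z₂−z₁)) ∫ phi₀ e^(−kz) dz = phi₀·(e^(−k·z₁) − e^(−k·z₂)) / (k·(z₂−z₁))
e^(−0.54×3) = 0.1979; e^(−0.54×4) = 0.1153
⟨phi⟩ = 0.65 × (0.1979 − 0.1153) / (0.54 × 1) = 0.65 × 0.1529 = 0.0994

9.9%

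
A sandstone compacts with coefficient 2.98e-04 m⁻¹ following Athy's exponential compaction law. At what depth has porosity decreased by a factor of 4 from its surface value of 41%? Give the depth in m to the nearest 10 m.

Working in km (1 km = 1000 m; c in km⁻¹ = c in m⁻¹ × 1000):
φ/φ₀ = 1/4 ⇒ exp(−c·d) = 1/4 ⇒ d = ln(4) / c
d = 1.3863 / 0.298 = 4.652 km

4650 m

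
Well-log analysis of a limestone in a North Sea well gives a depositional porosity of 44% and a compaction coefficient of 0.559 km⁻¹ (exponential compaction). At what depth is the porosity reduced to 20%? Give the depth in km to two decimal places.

Invert Athy's law: Z = ln(n₀/n) / β
Z = ln(0.44/0.2) / 0.559 = ln(2.2) / 0.559 = 0.7885 / 0.559 = 1.410 km

1.41 km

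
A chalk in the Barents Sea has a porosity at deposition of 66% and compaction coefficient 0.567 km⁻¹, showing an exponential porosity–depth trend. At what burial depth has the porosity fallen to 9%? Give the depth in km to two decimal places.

Invert Athy's law: d = ln(n₀/n) / k
d = ln(0.66/0.09) / 0.567 = ln(7.333) / 0.567 = 1.9924 / 0.567 = 3.514 km

3.51 km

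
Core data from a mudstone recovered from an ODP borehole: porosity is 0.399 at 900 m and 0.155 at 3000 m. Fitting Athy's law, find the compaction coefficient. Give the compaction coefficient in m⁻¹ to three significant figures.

0.000450 m⁻¹

Working in km (1 km = 1000 m; β in km⁻¹ = β in m⁻¹ × 1000):
Athy: n(z) = n₀ e^(−βz) ⇒ n₁/n₂ = e^{β(z₂−z₁)} ⇒ β = ln(n₁/n₂)/(z₂−z₁)
β = ln(0.399/0.155) / (3 − 0.9) = ln(2.574) / 2.1 = 0.9455 / 2.1 = 0.4503 km⁻¹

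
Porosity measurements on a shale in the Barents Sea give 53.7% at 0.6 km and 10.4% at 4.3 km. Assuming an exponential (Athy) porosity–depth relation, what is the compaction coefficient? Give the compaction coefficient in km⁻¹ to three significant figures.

0.444 km⁻¹

Athy: n(Z) = n₀ e^(−cZ) ⇒ n₁/n₂ = e^{c(Z₂−Z₁)} ⇒ c = ln(n₁/n₂)/(Z₂−Z₁)
c = ln(0.537/0.104) / (4.3 − 0.6) = ln(5.163) / 3.7 = 1.6416 / 3.7 = 0.4437 km⁻¹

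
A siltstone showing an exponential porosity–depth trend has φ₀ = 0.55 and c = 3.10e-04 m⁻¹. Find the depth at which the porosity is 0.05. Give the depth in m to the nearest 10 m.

Working in km (1 km = 1000 m; c in km⁻¹ = c in m⁻¹ × 1000):
Invert Athy's law: z = ln(φ₀/φ) / c
z = ln(0.55/0.05) / 0.31 = ln(11) / 0.31 = 2.3979 / 0.31 = 7.735 km

7740 m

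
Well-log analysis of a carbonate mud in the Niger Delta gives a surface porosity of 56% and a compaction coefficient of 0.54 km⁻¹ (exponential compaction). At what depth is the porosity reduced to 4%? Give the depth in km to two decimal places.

Invert Athy's law: z = ln(phi₀/phi) / k
z = ln(0.56/0.04) / 0.54 = ln(14) / 0.54 = 2.6391 / 0.54 = 4.887 km

4.89 km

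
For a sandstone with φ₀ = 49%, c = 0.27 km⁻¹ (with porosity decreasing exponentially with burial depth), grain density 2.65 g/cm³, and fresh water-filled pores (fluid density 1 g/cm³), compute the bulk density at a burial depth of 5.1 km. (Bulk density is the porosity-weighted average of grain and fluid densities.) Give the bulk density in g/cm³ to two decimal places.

2.45 g/cm³

Porosity at depth: φ = 0.49·exp(−0.27×5.1) = 0.49×0.2523 = 0.1236
Bulk density: ρ_b = (1−φ)ρ_g + φ·ρ_f = 0.8764×2.65 + 0.1236×1
       = 2.322 + 0.124 = 2.446 g/cm³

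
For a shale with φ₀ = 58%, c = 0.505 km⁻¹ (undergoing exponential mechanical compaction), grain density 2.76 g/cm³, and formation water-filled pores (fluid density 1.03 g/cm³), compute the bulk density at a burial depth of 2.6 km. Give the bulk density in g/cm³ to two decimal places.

2.49 g/cm³

Porosity at depth: φ = 0.58·exp(−0.505×2.6) = 0.58×0.2690 = 0.1560
Bulk density: ρ_b = (1−φ)ρ_g + φ·ρ_f = 0.8440×2.76 + 0.1560×1.03
       = 2.329 + 0.161 = 2.490 g/cm³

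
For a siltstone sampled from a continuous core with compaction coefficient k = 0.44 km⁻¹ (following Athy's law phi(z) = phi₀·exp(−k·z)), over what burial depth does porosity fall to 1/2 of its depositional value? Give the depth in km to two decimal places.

1.58 km

phi/phi₀ = 1/2 ⇒ exp(−k·z) = 1/2 ⇒ z = ln(2) / k
z = 0.6931 / 0.44 = 1.575 km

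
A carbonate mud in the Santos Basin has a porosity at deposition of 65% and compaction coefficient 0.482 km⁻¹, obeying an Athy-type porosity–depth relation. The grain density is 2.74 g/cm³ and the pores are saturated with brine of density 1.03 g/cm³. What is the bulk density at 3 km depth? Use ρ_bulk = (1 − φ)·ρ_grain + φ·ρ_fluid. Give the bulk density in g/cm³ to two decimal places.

2.48 g/cm³

Porosity at depth: n = 0.65·exp(−0.482×3) = 0.65×0.2355 = 0.1531
Bulk density: ρ_b = (1−n)ρ_g + n·ρ_f = 0.8469×2.74 + 0.1531×1.03
       = 2.321 + 0.158 = 2.478 g/cm³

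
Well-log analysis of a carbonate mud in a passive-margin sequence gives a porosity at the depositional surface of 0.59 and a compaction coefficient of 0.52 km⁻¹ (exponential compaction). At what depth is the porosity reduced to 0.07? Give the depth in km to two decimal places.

Invert Athy's law: Z = ln(n₀/n) / k
Z = ln(0.59/0.07) / 0.52 = ln(8.429) / 0.52 = 2.1316 / 0.52 = 4.099 km

4.10 km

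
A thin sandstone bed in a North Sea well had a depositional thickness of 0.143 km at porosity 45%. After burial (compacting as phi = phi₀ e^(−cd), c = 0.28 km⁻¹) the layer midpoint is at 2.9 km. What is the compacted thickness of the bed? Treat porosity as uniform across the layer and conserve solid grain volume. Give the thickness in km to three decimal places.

0.098 km

Porosity at 2.9 km: phi = 0.45·exp(−0.28×2.9) = 0.1998
Solid-volume conservation: h(1−phi) = h₀(1−phi₀) ⇒ h = h₀·(1−phi₀)/(1−phi)
h = 0.143 × (1 − 0.45)/(1 − 0.1998) = 0.143 × 0.6873 = 0.0983 km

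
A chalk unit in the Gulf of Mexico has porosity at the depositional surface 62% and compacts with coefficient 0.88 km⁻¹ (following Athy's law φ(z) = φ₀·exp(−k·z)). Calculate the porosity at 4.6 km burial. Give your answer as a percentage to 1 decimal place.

φ = φ₀·exp(−k·z) = 0.62 × exp(−0.88 × 4.6) = 0.62 × exp(−4.048)
  = 0.62 × 0.0175 = 0.0108

1.1%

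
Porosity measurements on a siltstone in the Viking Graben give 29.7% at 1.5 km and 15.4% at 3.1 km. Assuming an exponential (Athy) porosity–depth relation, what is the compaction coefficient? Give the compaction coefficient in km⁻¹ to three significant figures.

0.410 km⁻¹

Athy: n(Z) = n₀ e^(−cZ) ⇒ n₁/n₂ = e^{c(Z₂−Z₁)} ⇒ c = ln(n₁/n₂)/(Z₂−Z₁)
c = ln(0.297/0.154) / (3.1 − 1.5) = ln(1.929) / 1.6 = 0.6568 / 1.6 = 0.4105 km⁻¹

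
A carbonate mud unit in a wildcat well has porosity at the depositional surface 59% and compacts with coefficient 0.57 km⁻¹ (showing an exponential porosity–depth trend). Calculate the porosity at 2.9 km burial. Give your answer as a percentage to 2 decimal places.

φ = φ₀·exp(−k·d) = 0.59 × exp(−0.57 × 2.9) = 0.59 × exp(−1.653)
  = 0.59 × 0.1915 = 0.1130

11.30%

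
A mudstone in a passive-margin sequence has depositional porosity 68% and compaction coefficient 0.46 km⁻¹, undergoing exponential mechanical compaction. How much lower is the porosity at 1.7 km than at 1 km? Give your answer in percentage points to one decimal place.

phi(1) = 0.68·e^(−0.46×1) = 0.4293
phi(1.7) = 0.68·e^(−0.46×1.7) = 0.3111
Δphi = 0.4293 − 0.3111 = 0.1182

11.8 percentage points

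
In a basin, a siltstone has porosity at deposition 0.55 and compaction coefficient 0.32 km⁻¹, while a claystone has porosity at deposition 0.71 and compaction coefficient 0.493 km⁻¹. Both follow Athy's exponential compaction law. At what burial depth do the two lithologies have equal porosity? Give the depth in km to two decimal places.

Set n₀ₐ e^(−kₐz) = n₀ᵦ e^(−kᵦz) ⇒ ln(n₀ₐ/n₀ᵦ) = (kₐ − kᵦ)·z
z = ln(0.55/0.71) / (0.32 − 0.493) = -0.2553 / -0.173 = 1.476 km

1.48 km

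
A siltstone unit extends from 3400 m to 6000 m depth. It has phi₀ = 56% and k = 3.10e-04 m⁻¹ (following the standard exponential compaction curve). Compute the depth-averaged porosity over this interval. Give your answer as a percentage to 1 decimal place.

13.4%

Working in km (1 km = 1000 m; k in km⁻¹ = k in m⁻¹ × 1000):
⟨phi⟩ = (1/(d₂−d₁)) ∫ phi₀ e^(−kd) dd = phi₀·(e^(−k·d₁) − e^(−k·d₂)) / (k·(d₂−d₁))
e^(−0.31×3.4) = 0.3485; e^(−0.31×6) = 0.1557
⟨phi⟩ = 0.56 × (0.3485 − 0.1557) / (0.31 × 2.6) = 0.56 × 0.2393 = 0.1340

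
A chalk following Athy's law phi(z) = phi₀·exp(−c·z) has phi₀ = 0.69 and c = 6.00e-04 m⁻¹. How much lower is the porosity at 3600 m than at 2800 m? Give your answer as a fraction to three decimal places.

0.049

Working in km (1 km = 1000 m; c in km⁻¹ = c in m⁻¹ × 1000):
phi(2.8) = 0.69·e^(−0.6×2.8) = 0.1286
phi(3.6) = 0.69·e^(−0.6×3.6) = 0.0796
Δphi = 0.1286 − 0.0796 = 0.0490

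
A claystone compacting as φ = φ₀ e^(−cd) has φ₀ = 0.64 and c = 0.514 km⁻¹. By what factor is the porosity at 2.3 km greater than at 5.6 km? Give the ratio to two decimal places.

5.45

φ(d₁)/φ(d₂) = e^(−c·d₁)/e^(−c·d₂) = e^{c(d₂−d₁)}
= exp(0.514 × 3.3) = exp(1.696) = 5.4532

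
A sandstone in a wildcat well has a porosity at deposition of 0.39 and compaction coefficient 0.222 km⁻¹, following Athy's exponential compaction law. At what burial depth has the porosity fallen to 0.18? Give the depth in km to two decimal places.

Invert Athy's law: d = ln(phi₀/phi) / β
d = ln(0.39/0.18) / 0.222 = ln(2.167) / 0.222 = 0.7732 / 0.222 = 3.483 km

3.48 km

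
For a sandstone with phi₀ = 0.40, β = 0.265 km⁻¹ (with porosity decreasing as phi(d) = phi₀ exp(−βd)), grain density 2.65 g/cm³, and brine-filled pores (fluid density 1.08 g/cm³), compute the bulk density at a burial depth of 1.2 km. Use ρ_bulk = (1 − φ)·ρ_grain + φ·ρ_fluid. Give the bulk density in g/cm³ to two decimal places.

2.19 g/cm³

Porosity at depth: phi = 0.4·exp(−0.265×1.2) = 0.4×0.7276 = 0.2910
Bulk density: ρ_b = (1−phi)ρ_g + phi·ρ_f = 0.7090×2.65 + 0.2910×1.08
       = 1.879 + 0.314 = 2.193 g/cm³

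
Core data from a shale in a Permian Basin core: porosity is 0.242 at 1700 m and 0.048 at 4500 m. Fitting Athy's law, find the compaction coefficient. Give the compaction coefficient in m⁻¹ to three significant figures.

Working in km (1 km = 1000 m; k in km⁻¹ = k in m⁻¹ × 1000):
Athy: n(d) = n₀ e^(−kd) ⇒ n₁/n₂ = e^{k(d₂−d₁)} ⇒ k = ln(n₁/n₂)/(d₂−d₁)
k = ln(0.242/0.048) / (4.5 − 1.7) = ln(5.042) / 2.8 = 1.6177 / 2.8 = 0.5778 km⁻¹

0.000578 m⁻¹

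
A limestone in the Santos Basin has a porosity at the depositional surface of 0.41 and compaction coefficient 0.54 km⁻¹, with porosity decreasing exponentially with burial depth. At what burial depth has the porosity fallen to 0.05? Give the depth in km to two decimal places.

3.90 km

Invert Athy's law: d = ln(n₀/n) / k
d = ln(0.41/0.05) / 0.54 = ln(8.2) / 0.54 = 2.1041 / 0.54 = 3.897 km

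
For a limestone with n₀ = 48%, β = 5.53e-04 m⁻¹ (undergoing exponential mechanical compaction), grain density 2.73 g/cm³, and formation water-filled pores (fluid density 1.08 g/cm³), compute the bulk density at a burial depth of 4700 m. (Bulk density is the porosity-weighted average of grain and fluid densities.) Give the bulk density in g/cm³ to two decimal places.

Working in km (1 km = 1000 m; β in km⁻¹ = β in m⁻¹ × 1000):
Porosity at depth: n = 0.48·exp(−0.553×4.7) = 0.48×0.0743 = 0.0357
Bulk density: ρ_b = (1−n)ρ_g + n·ρ_f = 0.9643×2.73 + 0.0357×1.08
       = 2.633 + 0.039 = 2.671 g/cm³

2.67 g/cm³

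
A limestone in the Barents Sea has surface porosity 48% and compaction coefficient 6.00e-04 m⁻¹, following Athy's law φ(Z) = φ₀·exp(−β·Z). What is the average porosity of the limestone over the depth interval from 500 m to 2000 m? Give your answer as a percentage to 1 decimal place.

Working in km (1 km = 1000 m; β in km⁻¹ = β in m⁻¹ × 1000):
⟨φ⟩ = (1/(Z₂−Z₁)) ∫ φ₀ e^(−βZ) dZ = φ₀·(e^(−β·Z₁) − e^(−β·Z₂)) / (β·(Z₂−Z₁))
e^(−0.6×0.5) = 0.7408; e^(−0.6×2) = 0.3012
⟨φ⟩ = 0.48 × (0.7408 − 0.3012) / (0.6 × 1.5) = 0.48 × 0.4885 = 0.2345

23.4%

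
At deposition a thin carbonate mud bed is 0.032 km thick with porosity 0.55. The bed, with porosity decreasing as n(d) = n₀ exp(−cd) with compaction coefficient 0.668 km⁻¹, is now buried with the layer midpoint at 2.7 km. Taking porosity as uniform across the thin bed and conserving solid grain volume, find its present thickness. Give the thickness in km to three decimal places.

0.016 km

Porosity at 2.7 km: n = 0.55·exp(−0.668×2.7) = 0.0906
Solid-volume conservation: h(1−n) = h₀(1−n₀) ⇒ h = h₀·(1−n₀)/(1−n)
h = 0.032 × (1 − 0.55)/(1 − 0.0906) = 0.032 × 0.4948 = 0.0158 km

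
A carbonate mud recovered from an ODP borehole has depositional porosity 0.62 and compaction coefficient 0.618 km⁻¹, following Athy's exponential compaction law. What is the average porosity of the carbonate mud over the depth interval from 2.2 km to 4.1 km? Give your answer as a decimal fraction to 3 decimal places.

0.094

⟨n⟩ = (1/(Z₂−Z₁)) ∫ n₀ e^(−kZ) dZ = n₀·(e^(−k·Z₁) − e^(−k·Z₂)) / (k·(Z₂−Z₁))
e^(−0.618×2.2) = 0.2568; e^(−0.618×4.1) = 0.0794
⟨n⟩ = 0.62 × (0.2568 − 0.0794) / (0.618 × 1.9) = 0.62 × 0.1511 = 0.0937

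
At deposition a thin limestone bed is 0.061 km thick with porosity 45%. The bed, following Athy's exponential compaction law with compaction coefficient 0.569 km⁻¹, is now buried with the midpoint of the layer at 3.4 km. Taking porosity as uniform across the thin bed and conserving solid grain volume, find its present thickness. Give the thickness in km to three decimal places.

Porosity at 3.4 km: φ = 0.45·exp(−0.569×3.4) = 0.0650
Solid-volume conservation: h(1−φ) = h₀(1−φ₀) ⇒ h = h₀·(1−φ₀)/(1−φ)
h = 0.061 × (1 − 0.45)/(1 − 0.0650) = 0.061 × 0.5882 = 0.0359 km

0.036 km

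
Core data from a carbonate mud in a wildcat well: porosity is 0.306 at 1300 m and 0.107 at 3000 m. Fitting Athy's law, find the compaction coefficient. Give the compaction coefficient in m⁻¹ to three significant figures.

Working in km (1 km = 1000 m; c in km⁻¹ = c in m⁻¹ × 1000):
Athy: n(d) = n₀ e^(−cd) ⇒ n₁/n₂ = e^{c(d₂−d₁)} ⇒ c = ln(n₁/n₂)/(d₂−d₁)
c = ln(0.306/0.107) / (3 − 1.3) = ln(2.86) / 1.7 = 1.0508 / 1.7 = 0.6181 km⁻¹

0.000618 m⁻¹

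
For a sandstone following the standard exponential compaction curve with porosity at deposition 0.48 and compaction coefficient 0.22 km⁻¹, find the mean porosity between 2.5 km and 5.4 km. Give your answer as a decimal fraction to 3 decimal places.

0.205

⟨φ⟩ = (1/(Z₂−Z₁)) ∫ φ₀ e^(−cZ) dZ = φ₀·(e^(−c·Z₁) − e^(−c·Z₂)) / (c·(Z₂−Z₁))
e^(−0.22×2.5) = 0.5769; e^(−0.22×5.4) = 0.3048
⟨φ⟩ = 0.48 × (0.5769 − 0.3048) / (0.22 × 2.9) = 0.48 × 0.4265 = 0.2047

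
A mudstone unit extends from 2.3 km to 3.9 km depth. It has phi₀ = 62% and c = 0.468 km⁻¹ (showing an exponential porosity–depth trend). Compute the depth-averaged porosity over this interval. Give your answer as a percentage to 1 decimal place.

⟨phi⟩ = (1/(z₂−z₁)) ∫ phi₀ e^(−cz) dz = phi₀·(e^(−c·z₁) − e^(−c·z₂)) / (c·(z₂−z₁))
e^(−0.468×2.3) = 0.3408; e^(−0.468×3.9) = 0.1612
⟨phi⟩ = 0.62 × (0.3408 − 0.1612) / (0.468 × 1.6) = 0.62 × 0.2399 = 0.1487

14.9%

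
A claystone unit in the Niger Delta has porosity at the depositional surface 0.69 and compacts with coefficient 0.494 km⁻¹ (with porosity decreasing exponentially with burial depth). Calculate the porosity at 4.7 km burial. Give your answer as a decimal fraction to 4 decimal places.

phi = phi₀·exp(−β·z) = 0.69 × exp(−0.494 × 4.7) = 0.69 × exp(−2.322)
  = 0.69 × 0.0981 = 0.0677

0.0677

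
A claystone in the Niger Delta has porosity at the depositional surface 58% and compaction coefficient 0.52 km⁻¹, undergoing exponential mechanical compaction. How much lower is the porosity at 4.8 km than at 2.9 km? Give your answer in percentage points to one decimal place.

8.1 percentage points

φ(2.9) = 0.58·e^(−0.52×2.9) = 0.1284
φ(4.8) = 0.58·e^(−0.52×4.8) = 0.0478
Δφ = 0.1284 − 0.0478 = 0.0806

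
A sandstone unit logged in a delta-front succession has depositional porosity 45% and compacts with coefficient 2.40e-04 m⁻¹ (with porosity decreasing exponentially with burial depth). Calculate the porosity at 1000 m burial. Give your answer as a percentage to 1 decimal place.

35.4%

Working in km (1 km = 1000 m; β in km⁻¹ = β in m⁻¹ × 1000):
φ = φ₀·exp(−β·d) = 0.45 × exp(−0.24 × 1) = 0.45 × exp(−0.24)
  = 0.45 × 0.7866 = 0.3540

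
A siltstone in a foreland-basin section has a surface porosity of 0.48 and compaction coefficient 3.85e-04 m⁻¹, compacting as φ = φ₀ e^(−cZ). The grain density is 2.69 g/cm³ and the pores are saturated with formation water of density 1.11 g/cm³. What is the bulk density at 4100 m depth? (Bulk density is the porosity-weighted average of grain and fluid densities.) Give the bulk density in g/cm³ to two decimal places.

Working in km (1 km = 1000 m; c in km⁻¹ = c in m⁻¹ × 1000):
Porosity at depth: φ = 0.48·exp(−0.385×4.1) = 0.48×0.2063 = 0.0990
Bulk density: ρ_b = (1−φ)ρ_g + φ·ρ_f = 0.9010×2.69 + 0.0990×1.11
       = 2.424 + 0.110 = 2.534 g/cm³

2.53 g/cm³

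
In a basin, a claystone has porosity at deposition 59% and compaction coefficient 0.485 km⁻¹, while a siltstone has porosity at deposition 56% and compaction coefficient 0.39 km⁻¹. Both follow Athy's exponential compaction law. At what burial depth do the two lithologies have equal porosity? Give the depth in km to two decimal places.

0.55 km

Set n₀ₐ e^(−kₐd) = n₀ᵦ e^(−kᵦd) ⇒ ln(n₀ₐ/n₀ᵦ) = (kₐ − kᵦ)·d
d = ln(0.59/0.56) / (0.485 − 0.39) = 0.0522 / 0.095 = 0.549 km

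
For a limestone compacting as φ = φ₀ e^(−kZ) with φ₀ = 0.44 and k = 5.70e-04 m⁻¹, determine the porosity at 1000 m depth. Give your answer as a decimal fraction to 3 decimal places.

0.249

Working in km (1 km = 1000 m; k in km⁻¹ = k in m⁻¹ × 1000):
φ = φ₀·exp(−k·Z) = 0.44 × exp(−0.57 × 1) = 0.44 × exp(−0.57)
  = 0.44 × 0.5655 = 0.2488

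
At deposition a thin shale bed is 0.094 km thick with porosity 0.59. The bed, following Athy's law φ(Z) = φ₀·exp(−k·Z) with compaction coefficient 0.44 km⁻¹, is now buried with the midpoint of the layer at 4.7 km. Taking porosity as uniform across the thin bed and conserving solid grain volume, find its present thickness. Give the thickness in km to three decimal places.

Porosity at 4.7 km: φ = 0.59·exp(−0.44×4.7) = 0.0746
Solid-volume conservation: h(1−φ) = h₀(1−φ₀) ⇒ h = h₀·(1−φ₀)/(1−φ)
h = 0.094 × (1 − 0.59)/(1 − 0.0746) = 0.094 × 0.4431 = 0.0416 km

0.042 km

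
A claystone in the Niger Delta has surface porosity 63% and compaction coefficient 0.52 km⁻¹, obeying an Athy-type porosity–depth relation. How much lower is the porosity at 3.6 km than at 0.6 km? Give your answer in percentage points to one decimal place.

36.4 percentage points

phi(0.6) = 0.63·e^(−0.52×0.6) = 0.4611
phi(3.6) = 0.63·e^(−0.52×3.6) = 0.0969
Δphi = 0.4611 − 0.0969 = 0.3642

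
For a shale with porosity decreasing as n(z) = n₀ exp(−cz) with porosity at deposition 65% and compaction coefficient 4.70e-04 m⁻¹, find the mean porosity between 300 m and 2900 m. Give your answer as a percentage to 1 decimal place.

32.6%

Working in km (1 km = 1000 m; c in km⁻¹ = c in m⁻¹ × 1000):
⟨n⟩ = (1/(z₂−z₁)) ∫ n₀ e^(−cz) dz = n₀·(e^(−c·z₁) − e^(−c·z₂)) / (c·(z₂−z₁))
e^(−0.47×0.3) = 0.8685; e^(−0.47×2.9) = 0.2559
⟨n⟩ = 0.65 × (0.8685 − 0.2559) / (0.47 × 2.6) = 0.65 × 0.5013 = 0.3258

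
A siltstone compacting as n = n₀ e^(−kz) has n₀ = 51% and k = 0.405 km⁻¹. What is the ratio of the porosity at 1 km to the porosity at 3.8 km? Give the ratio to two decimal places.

3.11

n(z₁)/n(z₂) = e^(−k·z₁)/e^(−k·z₂) = e^{k(z₂−z₁)}
= exp(0.405 × 2.8) = exp(1.134) = 3.1081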